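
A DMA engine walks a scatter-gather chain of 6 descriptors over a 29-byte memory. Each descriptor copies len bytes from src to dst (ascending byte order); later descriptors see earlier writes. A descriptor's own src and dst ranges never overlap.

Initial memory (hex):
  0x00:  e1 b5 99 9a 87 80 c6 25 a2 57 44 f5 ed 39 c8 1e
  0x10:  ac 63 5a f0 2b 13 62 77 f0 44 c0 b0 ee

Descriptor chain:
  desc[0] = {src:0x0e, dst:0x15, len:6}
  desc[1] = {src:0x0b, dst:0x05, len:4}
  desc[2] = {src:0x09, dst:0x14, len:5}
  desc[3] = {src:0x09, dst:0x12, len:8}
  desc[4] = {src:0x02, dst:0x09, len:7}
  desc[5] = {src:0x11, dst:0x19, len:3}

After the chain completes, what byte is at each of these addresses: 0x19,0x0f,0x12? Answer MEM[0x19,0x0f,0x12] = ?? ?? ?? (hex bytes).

MEM[0x19,0x0f,0x12] = 63 c8 57

#0 dst[0x15+6] := {0xc8,0x1e,0xac,0x63,0x5a,0xf0}
#1 dst[0x05+4] := {0xf5,0xed,0x39,0xc8}
#2 dst[0x14+5] := {0x57,0x44,0xf5,0xed,0x39}
#3 dst[0x12+8] := {0x57,0x44,0xf5,0xed,0x39,0xc8,0x1e,0xac}
#4 dst[0x09+7] := {0x99,0x9a,0x87,0xf5,0xed,0x39,0xc8}
#5 dst[0x19+3] := {0x63,0x57,0x44}
query mem[0x19]=0x63, mem[0x0f]=0xc8, mem[0x12]=0x57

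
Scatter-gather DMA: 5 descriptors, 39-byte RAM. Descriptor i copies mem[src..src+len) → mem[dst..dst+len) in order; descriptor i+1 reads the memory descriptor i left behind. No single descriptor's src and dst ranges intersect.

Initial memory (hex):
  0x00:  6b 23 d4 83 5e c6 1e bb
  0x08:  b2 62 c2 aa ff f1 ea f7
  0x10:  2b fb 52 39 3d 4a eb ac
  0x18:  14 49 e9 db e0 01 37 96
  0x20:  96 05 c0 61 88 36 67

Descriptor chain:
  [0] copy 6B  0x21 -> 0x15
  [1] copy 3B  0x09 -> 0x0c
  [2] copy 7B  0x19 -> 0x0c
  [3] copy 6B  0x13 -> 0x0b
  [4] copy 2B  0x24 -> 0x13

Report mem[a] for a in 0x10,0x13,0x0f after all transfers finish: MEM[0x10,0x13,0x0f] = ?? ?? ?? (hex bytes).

MEM[0x10,0x13,0x0f] = 88 88 61

  after D0: wrote 6B at 0x15 = 05c061883667
  after D1: wrote 3B at 0x0c = 62c2aa
  after D2: wrote 7B at 0x0c = 3667dbe0013796
  after D3: wrote 6B at 0x0b = 393d05c06188
  after D4: wrote 2B at 0x13 = 8836
query mem[0x10]=0x88, mem[0x13]=0x88, mem[0x0f]=0x61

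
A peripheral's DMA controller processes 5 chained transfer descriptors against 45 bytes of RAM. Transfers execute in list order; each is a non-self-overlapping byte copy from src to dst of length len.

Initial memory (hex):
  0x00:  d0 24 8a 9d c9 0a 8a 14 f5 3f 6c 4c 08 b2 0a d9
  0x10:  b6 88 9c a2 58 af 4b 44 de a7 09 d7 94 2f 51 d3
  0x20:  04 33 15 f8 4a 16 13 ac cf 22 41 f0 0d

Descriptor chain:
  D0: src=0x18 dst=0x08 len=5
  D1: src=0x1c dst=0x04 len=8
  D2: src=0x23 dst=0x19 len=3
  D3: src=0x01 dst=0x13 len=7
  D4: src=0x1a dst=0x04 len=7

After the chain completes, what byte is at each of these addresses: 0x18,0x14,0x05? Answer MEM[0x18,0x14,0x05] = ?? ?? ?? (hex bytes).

  after D0: wrote 5B at 0x08 = dea709d794
  after D1: wrote 8B at 0x04 = 942f51d3043315f8
  after D2: wrote 3B at 0x19 = f84a16
  after D3: wrote 7B at 0x13 = 248a9d942f51d3
  after D4: wrote 7B at 0x04 = 4a16942f51d304
query mem[0x18]=0x51, mem[0x14]=0x8a, mem[0x05]=0x16

MEM[0x18,0x14,0x05] = 51 8a 16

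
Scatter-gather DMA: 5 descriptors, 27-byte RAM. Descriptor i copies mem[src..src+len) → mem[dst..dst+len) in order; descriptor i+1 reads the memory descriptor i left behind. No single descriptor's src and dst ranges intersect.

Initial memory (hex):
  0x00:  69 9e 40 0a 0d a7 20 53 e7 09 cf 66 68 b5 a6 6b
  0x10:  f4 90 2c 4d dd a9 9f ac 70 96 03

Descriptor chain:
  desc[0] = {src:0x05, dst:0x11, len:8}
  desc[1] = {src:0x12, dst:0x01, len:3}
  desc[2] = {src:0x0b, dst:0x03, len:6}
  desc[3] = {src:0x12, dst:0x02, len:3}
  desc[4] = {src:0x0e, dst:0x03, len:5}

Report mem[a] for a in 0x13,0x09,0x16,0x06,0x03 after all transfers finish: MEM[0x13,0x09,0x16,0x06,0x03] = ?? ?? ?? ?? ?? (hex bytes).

MEM[0x13,0x09,0x16,0x06,0x03] = 53 09 cf a7 a6

  after D0: wrote 8B at 0x11 = a72053e709cf6668
  after D1: wrote 3B at 0x01 = 2053e7
  after D2: wrote 6B at 0x03 = 6668b5a66bf4
  after D3: wrote 3B at 0x02 = 2053e7
  after D4: wrote 5B at 0x03 = a66bf4a720
query mem[0x13]=0x53, mem[0x09]=0x09, mem[0x16]=0xcf, mem[0x06]=0xa7, mem[0x03]=0xa6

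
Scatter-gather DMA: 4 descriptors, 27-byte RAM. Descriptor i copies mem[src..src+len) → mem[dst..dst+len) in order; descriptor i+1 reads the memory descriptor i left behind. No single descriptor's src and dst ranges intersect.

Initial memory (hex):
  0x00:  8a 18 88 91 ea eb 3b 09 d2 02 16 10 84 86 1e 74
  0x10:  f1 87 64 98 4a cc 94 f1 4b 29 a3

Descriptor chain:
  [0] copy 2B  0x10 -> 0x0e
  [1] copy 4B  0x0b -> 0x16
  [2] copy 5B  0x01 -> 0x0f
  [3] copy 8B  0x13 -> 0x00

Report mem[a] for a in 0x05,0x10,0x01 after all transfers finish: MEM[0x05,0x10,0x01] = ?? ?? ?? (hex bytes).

MEM[0x05,0x10,0x01] = 86 88 4a

D0: mem[0x0e..0x0f] <- [f1 87]
D1: mem[0x16..0x19] <- [10 84 86 f1]
D2: mem[0x0f..0x13] <- [18 88 91 ea eb]
D3: mem[0x00..0x07] <- [eb 4a cc 10 84 86 f1 a3]
query mem[0x05]=0x86, mem[0x10]=0x88, mem[0x01]=0x4a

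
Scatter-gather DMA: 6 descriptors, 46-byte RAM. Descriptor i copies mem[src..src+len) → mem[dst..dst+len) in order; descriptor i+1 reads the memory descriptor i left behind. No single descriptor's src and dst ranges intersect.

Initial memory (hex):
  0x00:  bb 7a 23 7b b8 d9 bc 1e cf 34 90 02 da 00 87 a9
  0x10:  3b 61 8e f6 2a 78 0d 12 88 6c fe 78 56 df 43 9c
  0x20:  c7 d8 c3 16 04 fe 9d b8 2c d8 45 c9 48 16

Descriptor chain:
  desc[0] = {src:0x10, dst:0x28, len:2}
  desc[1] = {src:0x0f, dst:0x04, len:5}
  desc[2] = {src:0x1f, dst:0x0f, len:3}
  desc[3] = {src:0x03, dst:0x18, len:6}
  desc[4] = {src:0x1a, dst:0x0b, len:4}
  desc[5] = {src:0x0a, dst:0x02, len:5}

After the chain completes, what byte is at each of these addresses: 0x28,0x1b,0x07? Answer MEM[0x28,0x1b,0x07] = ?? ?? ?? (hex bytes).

#0 dst[0x28+2] := {0x3b,0x61}
#1 dst[0x04+5] := {0xa9,0x3b,0x61,0x8e,0xf6}
#2 dst[0x0f+3] := {0x9c,0xc7,0xd8}
#3 dst[0x18+6] := {0x7b,0xa9,0x3b,0x61,0x8e,0xf6}
#4 dst[0x0b+4] := {0x3b,0x61,0x8e,0xf6}
#5 dst[0x02+5] := {0x90,0x3b,0x61,0x8e,0xf6}
query mem[0x28]=0x3b, mem[0x1b]=0x61, mem[0x07]=0x8e

MEM[0x28,0x1b,0x07] = 3b 61 8e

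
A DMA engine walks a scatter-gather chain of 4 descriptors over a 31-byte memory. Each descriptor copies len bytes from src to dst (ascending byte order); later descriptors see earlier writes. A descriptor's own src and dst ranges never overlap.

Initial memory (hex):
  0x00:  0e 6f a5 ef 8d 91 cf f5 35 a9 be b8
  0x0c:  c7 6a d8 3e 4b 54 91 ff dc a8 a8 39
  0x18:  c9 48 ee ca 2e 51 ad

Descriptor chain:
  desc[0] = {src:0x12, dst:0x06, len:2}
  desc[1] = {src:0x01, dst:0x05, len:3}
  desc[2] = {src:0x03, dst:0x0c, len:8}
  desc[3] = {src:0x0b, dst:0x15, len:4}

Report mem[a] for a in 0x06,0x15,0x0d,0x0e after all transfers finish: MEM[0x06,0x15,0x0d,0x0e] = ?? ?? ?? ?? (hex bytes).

  after D0: wrote 2B at 0x06 = 91ff
  after D1: wrote 3B at 0x05 = 6fa5ef
  after D2: wrote 8B at 0x0c = ef8d6fa5ef35a9be
  after D3: wrote 4B at 0x15 = b8ef8d6f
query mem[0x06]=0xa5, mem[0x15]=0xb8, mem[0x0d]=0x8d, mem[0x0e]=0x6f

MEM[0x06,0x15,0x0d,0x0e] = a5 b8 8d 6f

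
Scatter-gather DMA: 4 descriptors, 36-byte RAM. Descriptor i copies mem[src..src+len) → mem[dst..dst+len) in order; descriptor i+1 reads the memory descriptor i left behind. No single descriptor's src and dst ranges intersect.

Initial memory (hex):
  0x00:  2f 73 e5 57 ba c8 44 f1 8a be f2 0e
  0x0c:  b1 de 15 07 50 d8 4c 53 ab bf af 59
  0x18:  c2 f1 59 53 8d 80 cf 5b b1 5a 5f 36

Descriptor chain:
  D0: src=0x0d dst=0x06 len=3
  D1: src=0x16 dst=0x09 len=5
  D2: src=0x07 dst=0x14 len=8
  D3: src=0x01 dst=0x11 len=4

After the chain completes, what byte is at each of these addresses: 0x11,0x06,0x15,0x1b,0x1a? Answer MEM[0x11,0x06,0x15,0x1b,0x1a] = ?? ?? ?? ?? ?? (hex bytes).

MEM[0x11,0x06,0x15,0x1b,0x1a] = 73 de 07 15 59

  after D0: wrote 3B at 0x06 = de1507
  after D1: wrote 5B at 0x09 = af59c2f159
  after D2: wrote 8B at 0x14 = 1507af59c2f15915
  after D3: wrote 4B at 0x11 = 73e557ba
query mem[0x11]=0x73, mem[0x06]=0xde, mem[0x15]=0x07, mem[0x1b]=0x15, mem[0x1a]=0x59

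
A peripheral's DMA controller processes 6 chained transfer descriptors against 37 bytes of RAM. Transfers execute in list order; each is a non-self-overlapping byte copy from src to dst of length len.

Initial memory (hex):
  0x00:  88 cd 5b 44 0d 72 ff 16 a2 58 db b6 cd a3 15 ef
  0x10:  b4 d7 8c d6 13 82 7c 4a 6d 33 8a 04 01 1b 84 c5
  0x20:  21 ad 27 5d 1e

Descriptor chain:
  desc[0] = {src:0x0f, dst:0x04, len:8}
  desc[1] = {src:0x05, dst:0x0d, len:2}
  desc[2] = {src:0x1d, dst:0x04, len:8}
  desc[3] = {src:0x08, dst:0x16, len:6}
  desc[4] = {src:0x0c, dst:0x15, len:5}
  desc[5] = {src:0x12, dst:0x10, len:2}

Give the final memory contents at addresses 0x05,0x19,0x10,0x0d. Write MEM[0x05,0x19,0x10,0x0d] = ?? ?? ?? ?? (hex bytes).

  after D0: wrote 8B at 0x04 = efb4d78cd613827c
  after D1: wrote 2B at 0x0d = b4d7
  after D2: wrote 8B at 0x04 = 1b84c521ad275d1e
  after D3: wrote 6B at 0x16 = ad275d1ecdb4
  after D4: wrote 5B at 0x15 = cdb4d7efb4
  after D5: wrote 2B at 0x10 = 8cd6
query mem[0x05]=0x84, mem[0x19]=0xb4, mem[0x10]=0x8c, mem[0x0d]=0xb4

MEM[0x05,0x19,0x10,0x0d] = 84 b4 8c b4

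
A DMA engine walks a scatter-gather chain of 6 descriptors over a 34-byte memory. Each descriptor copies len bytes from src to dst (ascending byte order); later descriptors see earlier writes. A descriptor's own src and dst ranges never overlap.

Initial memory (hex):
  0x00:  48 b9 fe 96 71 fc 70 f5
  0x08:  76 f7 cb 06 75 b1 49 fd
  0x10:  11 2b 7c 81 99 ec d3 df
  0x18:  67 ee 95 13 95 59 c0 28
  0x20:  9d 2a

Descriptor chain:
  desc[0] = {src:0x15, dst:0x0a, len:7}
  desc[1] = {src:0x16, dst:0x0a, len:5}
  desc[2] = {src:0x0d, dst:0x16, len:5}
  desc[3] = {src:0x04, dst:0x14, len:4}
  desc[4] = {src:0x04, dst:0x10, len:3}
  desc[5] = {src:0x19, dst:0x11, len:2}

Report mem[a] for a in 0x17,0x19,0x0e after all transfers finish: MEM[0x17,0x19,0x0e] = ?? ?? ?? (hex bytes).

  after D0: wrote 7B at 0x0a = ecd3df67ee9513
  after D1: wrote 5B at 0x0a = d3df67ee95
  after D2: wrote 5B at 0x16 = ee9595132b
  after D3: wrote 4B at 0x14 = 71fc70f5
  after D4: wrote 3B at 0x10 = 71fc70
  after D5: wrote 2B at 0x11 = 132b
query mem[0x17]=0xf5, mem[0x19]=0x13, mem[0x0e]=0x95

MEM[0x17,0x19,0x0e] = f5 13 95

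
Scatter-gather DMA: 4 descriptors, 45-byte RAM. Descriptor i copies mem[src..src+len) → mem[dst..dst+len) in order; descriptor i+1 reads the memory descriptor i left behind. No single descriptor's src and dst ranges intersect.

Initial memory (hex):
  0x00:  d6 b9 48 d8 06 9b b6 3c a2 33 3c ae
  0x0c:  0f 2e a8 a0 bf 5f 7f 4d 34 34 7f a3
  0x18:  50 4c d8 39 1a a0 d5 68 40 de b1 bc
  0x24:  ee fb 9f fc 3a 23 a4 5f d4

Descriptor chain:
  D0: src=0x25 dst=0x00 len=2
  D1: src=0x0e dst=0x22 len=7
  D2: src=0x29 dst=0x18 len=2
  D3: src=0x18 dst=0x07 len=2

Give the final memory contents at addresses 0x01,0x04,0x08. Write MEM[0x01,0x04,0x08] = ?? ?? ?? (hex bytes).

MEM[0x01,0x04,0x08] = 9f 06 a4

[0] 0x25->0x00 len=2 : fb 9f
[1] 0x0e->0x22 len=7 : a8 a0 bf 5f 7f 4d 34
[2] 0x29->0x18 len=2 : 23 a4
[3] 0x18->0x07 len=2 : 23 a4
query mem[0x01]=0x9f, mem[0x04]=0x06, mem[0x08]=0xa4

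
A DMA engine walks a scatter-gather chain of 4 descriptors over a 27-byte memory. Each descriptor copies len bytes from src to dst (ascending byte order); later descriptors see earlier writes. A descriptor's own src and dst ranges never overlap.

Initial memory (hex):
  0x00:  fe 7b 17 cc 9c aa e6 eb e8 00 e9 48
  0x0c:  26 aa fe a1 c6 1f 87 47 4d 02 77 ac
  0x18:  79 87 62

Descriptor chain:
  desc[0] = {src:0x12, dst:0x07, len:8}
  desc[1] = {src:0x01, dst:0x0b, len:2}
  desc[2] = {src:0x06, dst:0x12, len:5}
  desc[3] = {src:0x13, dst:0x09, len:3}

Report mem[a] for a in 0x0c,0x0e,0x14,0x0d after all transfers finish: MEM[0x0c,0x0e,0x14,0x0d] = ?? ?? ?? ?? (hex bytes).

[0] 0x12->0x07 len=8 : 87 47 4d 02 77 ac 79 87
[1] 0x01->0x0b len=2 : 7b 17
[2] 0x06->0x12 len=5 : e6 87 47 4d 02
[3] 0x13->0x09 len=3 : 87 47 4d
query mem[0x0c]=0x17, mem[0x0e]=0x87, mem[0x14]=0x47, mem[0x0d]=0x79

MEM[0x0c,0x0e,0x14,0x0d] = 17 87 47 79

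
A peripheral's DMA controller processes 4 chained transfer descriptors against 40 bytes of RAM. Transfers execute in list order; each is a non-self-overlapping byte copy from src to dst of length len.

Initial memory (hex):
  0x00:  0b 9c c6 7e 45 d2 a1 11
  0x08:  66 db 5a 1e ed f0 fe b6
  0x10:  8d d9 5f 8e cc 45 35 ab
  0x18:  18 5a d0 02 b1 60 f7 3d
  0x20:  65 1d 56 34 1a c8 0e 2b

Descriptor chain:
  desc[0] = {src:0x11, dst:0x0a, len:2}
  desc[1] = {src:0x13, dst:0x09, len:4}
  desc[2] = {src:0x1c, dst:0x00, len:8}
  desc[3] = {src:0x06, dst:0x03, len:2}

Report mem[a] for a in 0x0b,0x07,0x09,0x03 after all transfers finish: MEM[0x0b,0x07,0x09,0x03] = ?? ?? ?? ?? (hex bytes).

MEM[0x0b,0x07,0x09,0x03] = 45 34 8e 56

#0 dst[0x0a+2] := {0xd9,0x5f}
#1 dst[0x09+4] := {0x8e,0xcc,0x45,0x35}
#2 dst[0x00+8] := {0xb1,0x60,0xf7,0x3d,0x65,0x1d,0x56,0x34}
#3 dst[0x03+2] := {0x56,0x34}
query mem[0x0b]=0x45, mem[0x07]=0x34, mem[0x09]=0x8e, mem[0x03]=0x56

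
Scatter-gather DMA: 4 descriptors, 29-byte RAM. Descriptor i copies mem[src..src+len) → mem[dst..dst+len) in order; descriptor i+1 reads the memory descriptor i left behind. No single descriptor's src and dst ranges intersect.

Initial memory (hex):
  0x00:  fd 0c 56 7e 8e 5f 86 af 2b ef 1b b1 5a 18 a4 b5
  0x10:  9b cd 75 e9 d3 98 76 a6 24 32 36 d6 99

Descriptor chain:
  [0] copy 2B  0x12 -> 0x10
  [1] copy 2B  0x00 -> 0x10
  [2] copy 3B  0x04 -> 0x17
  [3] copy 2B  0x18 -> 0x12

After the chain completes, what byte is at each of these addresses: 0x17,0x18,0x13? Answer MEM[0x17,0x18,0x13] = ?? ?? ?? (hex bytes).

MEM[0x17,0x18,0x13] = 8e 5f 86

D0: mem[0x10..0x11] <- [75 e9]
D1: mem[0x10..0x11] <- [fd 0c]
D2: mem[0x17..0x19] <- [8e 5f 86]
D3: mem[0x12..0x13] <- [5f 86]
query mem[0x17]=0x8e, mem[0x18]=0x5f, mem[0x13]=0x86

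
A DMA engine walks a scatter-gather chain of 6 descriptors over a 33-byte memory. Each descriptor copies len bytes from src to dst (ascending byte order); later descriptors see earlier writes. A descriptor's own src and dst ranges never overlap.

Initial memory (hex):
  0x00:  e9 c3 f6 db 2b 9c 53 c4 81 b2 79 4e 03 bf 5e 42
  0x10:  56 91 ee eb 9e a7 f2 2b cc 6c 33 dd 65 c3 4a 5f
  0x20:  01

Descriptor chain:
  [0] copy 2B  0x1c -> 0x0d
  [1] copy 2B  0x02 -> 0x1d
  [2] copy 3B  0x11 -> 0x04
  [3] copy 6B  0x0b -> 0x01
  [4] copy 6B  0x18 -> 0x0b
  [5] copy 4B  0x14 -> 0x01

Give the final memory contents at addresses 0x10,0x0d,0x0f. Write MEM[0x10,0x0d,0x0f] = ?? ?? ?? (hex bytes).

MEM[0x10,0x0d,0x0f] = f6 33 65

#0 dst[0x0d+2] := {0x65,0xc3}
#1 dst[0x1d+2] := {0xf6,0xdb}
#2 dst[0x04+3] := {0x91,0xee,0xeb}
#3 dst[0x01+6] := {0x4e,0x03,0x65,0xc3,0x42,0x56}
#4 dst[0x0b+6] := {0xcc,0x6c,0x33,0xdd,0x65,0xf6}
#5 dst[0x01+4] := {0x9e,0xa7,0xf2,0x2b}
query mem[0x10]=0xf6, mem[0x0d]=0x33, mem[0x0f]=0x65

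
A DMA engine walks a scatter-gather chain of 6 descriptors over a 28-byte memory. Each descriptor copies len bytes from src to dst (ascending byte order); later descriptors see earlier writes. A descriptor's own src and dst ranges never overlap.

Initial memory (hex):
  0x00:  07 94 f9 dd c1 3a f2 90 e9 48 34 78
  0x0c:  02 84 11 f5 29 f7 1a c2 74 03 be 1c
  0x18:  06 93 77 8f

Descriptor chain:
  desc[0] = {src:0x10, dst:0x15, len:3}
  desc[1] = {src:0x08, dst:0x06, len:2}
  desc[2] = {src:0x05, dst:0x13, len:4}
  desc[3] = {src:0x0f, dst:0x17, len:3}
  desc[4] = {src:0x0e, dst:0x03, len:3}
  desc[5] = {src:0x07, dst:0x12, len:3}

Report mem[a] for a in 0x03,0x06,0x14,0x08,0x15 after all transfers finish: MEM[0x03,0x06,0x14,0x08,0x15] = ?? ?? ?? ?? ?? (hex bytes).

MEM[0x03,0x06,0x14,0x08,0x15] = 11 e9 48 e9 48

[0] 0x10->0x15 len=3 : 29 f7 1a
[1] 0x08->0x06 len=2 : e9 48
[2] 0x05->0x13 len=4 : 3a e9 48 e9
[3] 0x0f->0x17 len=3 : f5 29 f7
[4] 0x0e->0x03 len=3 : 11 f5 29
[5] 0x07->0x12 len=3 : 48 e9 48
query mem[0x03]=0x11, mem[0x06]=0xe9, mem[0x14]=0x48, mem[0x08]=0xe9, mem[0x15]=0x48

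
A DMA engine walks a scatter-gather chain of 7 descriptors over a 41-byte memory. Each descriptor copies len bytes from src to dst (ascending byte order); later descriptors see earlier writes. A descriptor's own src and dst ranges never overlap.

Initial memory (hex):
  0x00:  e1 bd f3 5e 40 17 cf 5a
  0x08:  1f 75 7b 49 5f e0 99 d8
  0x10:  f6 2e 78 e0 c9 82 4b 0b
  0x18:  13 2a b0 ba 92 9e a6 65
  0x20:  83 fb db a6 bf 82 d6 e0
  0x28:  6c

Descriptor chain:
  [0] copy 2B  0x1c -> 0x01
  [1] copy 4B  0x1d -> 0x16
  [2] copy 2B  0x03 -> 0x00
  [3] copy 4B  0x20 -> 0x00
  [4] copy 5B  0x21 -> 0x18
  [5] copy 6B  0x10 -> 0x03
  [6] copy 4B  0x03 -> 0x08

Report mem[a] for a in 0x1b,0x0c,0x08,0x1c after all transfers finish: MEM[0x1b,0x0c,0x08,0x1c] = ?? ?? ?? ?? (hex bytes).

[0] 0x1c->0x01 len=2 : 92 9e
[1] 0x1d->0x16 len=4 : 9e a6 65 83
[2] 0x03->0x00 len=2 : 5e 40
[3] 0x20->0x00 len=4 : 83 fb db a6
[4] 0x21->0x18 len=5 : fb db a6 bf 82
[5] 0x10->0x03 len=6 : f6 2e 78 e0 c9 82
[6] 0x03->0x08 len=4 : f6 2e 78 e0
query mem[0x1b]=0xbf, mem[0x0c]=0x5f, mem[0x08]=0xf6, mem[0x1c]=0x82

MEM[0x1b,0x0c,0x08,0x1c] = bf 5f f6 82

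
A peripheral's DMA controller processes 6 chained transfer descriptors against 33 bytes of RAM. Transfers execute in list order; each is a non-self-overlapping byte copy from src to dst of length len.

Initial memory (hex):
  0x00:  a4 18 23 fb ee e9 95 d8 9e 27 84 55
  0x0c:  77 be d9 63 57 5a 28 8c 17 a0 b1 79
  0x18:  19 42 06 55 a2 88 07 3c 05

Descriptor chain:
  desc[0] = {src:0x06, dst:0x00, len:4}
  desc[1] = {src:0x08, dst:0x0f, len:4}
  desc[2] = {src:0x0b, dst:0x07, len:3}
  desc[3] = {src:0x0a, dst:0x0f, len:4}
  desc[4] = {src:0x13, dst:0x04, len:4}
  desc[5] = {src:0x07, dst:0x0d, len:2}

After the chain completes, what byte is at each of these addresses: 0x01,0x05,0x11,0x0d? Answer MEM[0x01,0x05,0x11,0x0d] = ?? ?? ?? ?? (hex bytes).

MEM[0x01,0x05,0x11,0x0d] = d8 17 77 b1

#0 dst[0x00+4] := {0x95,0xd8,0x9e,0x27}
#1 dst[0x0f+4] := {0x9e,0x27,0x84,0x55}
#2 dst[0x07+3] := {0x55,0x77,0xbe}
#3 dst[0x0f+4] := {0x84,0x55,0x77,0xbe}
#4 dst[0x04+4] := {0x8c,0x17,0xa0,0xb1}
#5 dst[0x0d+2] := {0xb1,0x77}
query mem[0x01]=0xd8, mem[0x05]=0x17, mem[0x11]=0x77, mem[0x0d]=0xb1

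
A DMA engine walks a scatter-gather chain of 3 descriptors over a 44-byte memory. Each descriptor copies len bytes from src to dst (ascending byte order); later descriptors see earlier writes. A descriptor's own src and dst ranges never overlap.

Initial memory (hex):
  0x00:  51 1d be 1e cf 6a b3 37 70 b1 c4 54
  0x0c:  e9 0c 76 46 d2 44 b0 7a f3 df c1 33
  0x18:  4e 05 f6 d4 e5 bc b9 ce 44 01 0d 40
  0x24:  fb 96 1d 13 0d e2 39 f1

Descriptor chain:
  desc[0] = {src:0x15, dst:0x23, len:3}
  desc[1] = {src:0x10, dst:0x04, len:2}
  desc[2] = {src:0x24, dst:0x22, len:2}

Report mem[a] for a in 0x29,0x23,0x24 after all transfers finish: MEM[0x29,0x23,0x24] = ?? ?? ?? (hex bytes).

MEM[0x29,0x23,0x24] = e2 33 c1

D0: mem[0x23..0x25] <- [df c1 33]
D1: mem[0x04..0x05] <- [d2 44]
D2: mem[0x22..0x23] <- [c1 33]
query mem[0x29]=0xe2, mem[0x23]=0x33, mem[0x24]=0xc1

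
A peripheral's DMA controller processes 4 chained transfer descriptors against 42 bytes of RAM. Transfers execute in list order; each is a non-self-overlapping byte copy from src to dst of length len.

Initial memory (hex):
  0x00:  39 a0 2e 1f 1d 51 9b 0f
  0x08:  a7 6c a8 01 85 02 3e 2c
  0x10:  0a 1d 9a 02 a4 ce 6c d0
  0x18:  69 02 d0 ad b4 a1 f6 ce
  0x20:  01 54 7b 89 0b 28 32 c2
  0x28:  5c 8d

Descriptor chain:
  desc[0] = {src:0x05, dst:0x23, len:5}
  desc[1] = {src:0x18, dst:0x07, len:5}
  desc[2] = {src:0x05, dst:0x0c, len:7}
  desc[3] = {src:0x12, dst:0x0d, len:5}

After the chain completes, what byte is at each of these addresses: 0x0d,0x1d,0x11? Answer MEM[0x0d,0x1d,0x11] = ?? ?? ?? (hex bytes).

MEM[0x0d,0x1d,0x11] = b4 a1 6c

[0] 0x05->0x23 len=5 : 51 9b 0f a7 6c
[1] 0x18->0x07 len=5 : 69 02 d0 ad b4
[2] 0x05->0x0c len=7 : 51 9b 69 02 d0 ad b4
[3] 0x12->0x0d len=5 : b4 02 a4 ce 6c
query mem[0x0d]=0xb4, mem[0x1d]=0xa1, mem[0x11]=0x6c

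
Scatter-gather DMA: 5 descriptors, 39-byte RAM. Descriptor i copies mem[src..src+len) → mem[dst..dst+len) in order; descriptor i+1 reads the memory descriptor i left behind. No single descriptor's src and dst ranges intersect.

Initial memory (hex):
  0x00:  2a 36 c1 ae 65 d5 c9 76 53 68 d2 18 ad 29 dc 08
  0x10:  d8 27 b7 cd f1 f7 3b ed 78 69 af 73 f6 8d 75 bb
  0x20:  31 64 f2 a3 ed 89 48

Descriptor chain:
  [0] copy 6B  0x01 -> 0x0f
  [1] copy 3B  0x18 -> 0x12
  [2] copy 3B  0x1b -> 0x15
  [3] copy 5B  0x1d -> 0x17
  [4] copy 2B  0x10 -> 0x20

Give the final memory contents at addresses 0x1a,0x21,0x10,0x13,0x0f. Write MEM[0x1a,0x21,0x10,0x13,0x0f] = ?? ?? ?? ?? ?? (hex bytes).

MEM[0x1a,0x21,0x10,0x13,0x0f] = 31 ae c1 69 36

D0: mem[0x0f..0x14] <- [36 c1 ae 65 d5 c9]
D1: mem[0x12..0x14] <- [78 69 af]
D2: mem[0x15..0x17] <- [73 f6 8d]
D3: mem[0x17..0x1b] <- [8d 75 bb 31 64]
D4: mem[0x20..0x21] <- [c1 ae]
query mem[0x1a]=0x31, mem[0x21]=0xae, mem[0x10]=0xc1, mem[0x13]=0x69, mem[0x0f]=0x36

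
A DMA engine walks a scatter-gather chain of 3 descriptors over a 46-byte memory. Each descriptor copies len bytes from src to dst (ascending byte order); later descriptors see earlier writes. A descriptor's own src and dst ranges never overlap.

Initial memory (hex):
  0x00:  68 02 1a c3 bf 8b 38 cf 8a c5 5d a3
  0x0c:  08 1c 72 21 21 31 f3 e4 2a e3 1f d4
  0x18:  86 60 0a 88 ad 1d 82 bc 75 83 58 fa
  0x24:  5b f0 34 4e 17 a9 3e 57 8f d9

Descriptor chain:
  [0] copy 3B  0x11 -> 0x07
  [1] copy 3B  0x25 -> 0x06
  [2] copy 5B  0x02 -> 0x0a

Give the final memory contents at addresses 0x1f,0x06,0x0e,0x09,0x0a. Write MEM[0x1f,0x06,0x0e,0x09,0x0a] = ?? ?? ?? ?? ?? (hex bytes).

[0] 0x11->0x07 len=3 : 31 f3 e4
[1] 0x25->0x06 len=3 : f0 34 4e
[2] 0x02->0x0a len=5 : 1a c3 bf 8b f0
query mem[0x1f]=0xbc, mem[0x06]=0xf0, mem[0x0e]=0xf0, mem[0x09]=0xe4, mem[0x0a]=0x1a

MEM[0x1f,0x06,0x0e,0x09,0x0a] = bc f0 f0 e4 1a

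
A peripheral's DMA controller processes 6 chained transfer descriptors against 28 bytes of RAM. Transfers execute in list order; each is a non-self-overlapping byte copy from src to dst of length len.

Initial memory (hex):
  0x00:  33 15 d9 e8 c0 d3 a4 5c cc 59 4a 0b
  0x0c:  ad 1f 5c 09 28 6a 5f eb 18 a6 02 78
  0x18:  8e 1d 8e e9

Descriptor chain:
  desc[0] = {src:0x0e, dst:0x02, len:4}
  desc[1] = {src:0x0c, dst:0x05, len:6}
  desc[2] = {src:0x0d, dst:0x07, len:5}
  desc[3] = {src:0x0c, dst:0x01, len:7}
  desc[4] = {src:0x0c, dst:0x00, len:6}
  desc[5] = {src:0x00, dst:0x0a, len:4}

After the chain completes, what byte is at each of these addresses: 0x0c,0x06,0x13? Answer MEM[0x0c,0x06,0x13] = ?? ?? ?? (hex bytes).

MEM[0x0c,0x06,0x13] = 5c 6a eb

  after D0: wrote 4B at 0x02 = 5c09286a
  after D1: wrote 6B at 0x05 = ad1f5c09286a
  after D2: wrote 5B at 0x07 = 1f5c09286a
  after D3: wrote 7B at 0x01 = ad1f5c09286a5f
  after D4: wrote 6B at 0x00 = ad1f5c09286a
  after D5: wrote 4B at 0x0a = ad1f5c09
query mem[0x0c]=0x5c, mem[0x06]=0x6a, mem[0x13]=0xeb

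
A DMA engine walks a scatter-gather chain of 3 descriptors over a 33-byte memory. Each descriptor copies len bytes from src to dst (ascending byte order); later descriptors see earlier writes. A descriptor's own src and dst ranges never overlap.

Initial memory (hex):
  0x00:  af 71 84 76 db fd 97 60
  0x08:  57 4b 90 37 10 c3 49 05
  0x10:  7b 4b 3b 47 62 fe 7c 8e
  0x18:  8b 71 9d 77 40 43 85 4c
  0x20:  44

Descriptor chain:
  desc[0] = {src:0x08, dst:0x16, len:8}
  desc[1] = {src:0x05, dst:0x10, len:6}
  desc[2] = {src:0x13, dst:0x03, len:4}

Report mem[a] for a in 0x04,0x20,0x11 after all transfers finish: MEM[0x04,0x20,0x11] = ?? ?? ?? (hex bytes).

MEM[0x04,0x20,0x11] = 4b 44 97

  after D0: wrote 8B at 0x16 = 574b903710c34905
  after D1: wrote 6B at 0x10 = fd9760574b90
  after D2: wrote 4B at 0x03 = 574b9057
query mem[0x04]=0x4b, mem[0x20]=0x44, mem[0x11]=0x97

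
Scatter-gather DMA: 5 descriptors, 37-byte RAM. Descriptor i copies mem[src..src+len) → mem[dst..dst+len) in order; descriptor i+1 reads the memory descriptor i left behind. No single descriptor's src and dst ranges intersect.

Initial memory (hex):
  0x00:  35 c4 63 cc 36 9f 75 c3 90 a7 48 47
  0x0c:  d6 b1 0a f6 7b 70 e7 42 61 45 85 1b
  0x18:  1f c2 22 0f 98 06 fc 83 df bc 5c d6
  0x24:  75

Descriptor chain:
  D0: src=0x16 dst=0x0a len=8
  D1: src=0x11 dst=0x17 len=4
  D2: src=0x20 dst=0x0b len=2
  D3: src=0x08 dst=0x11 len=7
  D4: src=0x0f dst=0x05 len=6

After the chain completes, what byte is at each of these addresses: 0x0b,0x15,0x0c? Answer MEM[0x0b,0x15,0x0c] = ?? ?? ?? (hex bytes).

  after D0: wrote 8B at 0x0a = 851b1fc2220f9806
  after D1: wrote 4B at 0x17 = 06e74261
  after D2: wrote 2B at 0x0b = dfbc
  after D3: wrote 7B at 0x11 = 90a785dfbcc222
  after D4: wrote 6B at 0x05 = 0f9890a785df
query mem[0x0b]=0xdf, mem[0x15]=0xbc, mem[0x0c]=0xbc

MEM[0x0b,0x15,0x0c] = df bc bc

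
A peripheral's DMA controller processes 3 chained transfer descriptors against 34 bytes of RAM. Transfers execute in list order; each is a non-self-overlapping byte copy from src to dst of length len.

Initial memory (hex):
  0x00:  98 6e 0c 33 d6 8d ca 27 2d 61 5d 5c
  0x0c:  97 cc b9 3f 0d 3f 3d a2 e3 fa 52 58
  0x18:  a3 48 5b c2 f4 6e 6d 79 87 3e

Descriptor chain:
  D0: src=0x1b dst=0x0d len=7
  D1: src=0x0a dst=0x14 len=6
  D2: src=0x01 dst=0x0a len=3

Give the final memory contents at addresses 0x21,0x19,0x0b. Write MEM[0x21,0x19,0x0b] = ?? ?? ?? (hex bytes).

#0 dst[0x0d+7] := {0xc2,0xf4,0x6e,0x6d,0x79,0x87,0x3e}
#1 dst[0x14+6] := {0x5d,0x5c,0x97,0xc2,0xf4,0x6e}
#2 dst[0x0a+3] := {0x6e,0x0c,0x33}
query mem[0x21]=0x3e, mem[0x19]=0x6e, mem[0x0b]=0x0c

MEM[0x21,0x19,0x0b] = 3e 6e 0c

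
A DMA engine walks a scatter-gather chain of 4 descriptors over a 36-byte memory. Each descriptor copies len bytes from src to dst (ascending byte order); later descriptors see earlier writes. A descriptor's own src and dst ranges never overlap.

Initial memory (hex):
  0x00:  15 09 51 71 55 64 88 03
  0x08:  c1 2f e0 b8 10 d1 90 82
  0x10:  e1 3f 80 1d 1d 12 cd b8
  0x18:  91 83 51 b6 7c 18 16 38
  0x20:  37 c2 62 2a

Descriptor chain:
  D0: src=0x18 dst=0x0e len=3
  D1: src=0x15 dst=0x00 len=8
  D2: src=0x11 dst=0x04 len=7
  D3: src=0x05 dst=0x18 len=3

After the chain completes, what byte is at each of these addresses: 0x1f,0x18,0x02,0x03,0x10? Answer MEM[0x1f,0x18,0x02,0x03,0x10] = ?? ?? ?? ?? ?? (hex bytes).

MEM[0x1f,0x18,0x02,0x03,0x10] = 38 80 b8 91 51

  after D0: wrote 3B at 0x0e = 918351
  after D1: wrote 8B at 0x00 = 12cdb8918351b67c
  after D2: wrote 7B at 0x04 = 3f801d1d12cdb8
  after D3: wrote 3B at 0x18 = 801d1d
query mem[0x1f]=0x38, mem[0x18]=0x80, mem[0x02]=0xb8, mem[0x03]=0x91, mem[0x10]=0x51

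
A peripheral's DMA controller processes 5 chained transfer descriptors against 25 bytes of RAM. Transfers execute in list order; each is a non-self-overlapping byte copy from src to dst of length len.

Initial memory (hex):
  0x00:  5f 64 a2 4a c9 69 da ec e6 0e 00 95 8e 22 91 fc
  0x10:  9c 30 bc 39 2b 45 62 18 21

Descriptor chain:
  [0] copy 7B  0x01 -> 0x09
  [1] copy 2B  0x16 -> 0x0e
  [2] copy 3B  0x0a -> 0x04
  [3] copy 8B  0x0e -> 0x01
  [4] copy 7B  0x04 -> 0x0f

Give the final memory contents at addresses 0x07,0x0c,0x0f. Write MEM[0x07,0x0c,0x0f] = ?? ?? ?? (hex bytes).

[0] 0x01->0x09 len=7 : 64 a2 4a c9 69 da ec
[1] 0x16->0x0e len=2 : 62 18
[2] 0x0a->0x04 len=3 : a2 4a c9
[3] 0x0e->0x01 len=8 : 62 18 9c 30 bc 39 2b 45
[4] 0x04->0x0f len=7 : 30 bc 39 2b 45 64 a2
query mem[0x07]=0x2b, mem[0x0c]=0xc9, mem[0x0f]=0x30

MEM[0x07,0x0c,0x0f] = 2b c9 30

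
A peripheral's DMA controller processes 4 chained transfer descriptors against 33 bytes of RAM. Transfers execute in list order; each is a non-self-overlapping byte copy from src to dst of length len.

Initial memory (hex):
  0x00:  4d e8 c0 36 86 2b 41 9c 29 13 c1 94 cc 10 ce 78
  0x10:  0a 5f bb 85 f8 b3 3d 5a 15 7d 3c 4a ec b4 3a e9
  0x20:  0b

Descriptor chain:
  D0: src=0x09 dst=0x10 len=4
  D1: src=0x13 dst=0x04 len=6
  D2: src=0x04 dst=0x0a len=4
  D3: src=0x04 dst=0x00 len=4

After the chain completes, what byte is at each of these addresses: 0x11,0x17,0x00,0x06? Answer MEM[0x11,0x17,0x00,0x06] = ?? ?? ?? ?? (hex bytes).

MEM[0x11,0x17,0x00,0x06] = c1 5a cc b3

D0: mem[0x10..0x13] <- [13 c1 94 cc]
D1: mem[0x04..0x09] <- [cc f8 b3 3d 5a 15]
D2: mem[0x0a..0x0d] <- [cc f8 b3 3d]
D3: mem[0x00..0x03] <- [cc f8 b3 3d]
query mem[0x11]=0xc1, mem[0x17]=0x5a, mem[0x00]=0xcc, mem[0x06]=0xb3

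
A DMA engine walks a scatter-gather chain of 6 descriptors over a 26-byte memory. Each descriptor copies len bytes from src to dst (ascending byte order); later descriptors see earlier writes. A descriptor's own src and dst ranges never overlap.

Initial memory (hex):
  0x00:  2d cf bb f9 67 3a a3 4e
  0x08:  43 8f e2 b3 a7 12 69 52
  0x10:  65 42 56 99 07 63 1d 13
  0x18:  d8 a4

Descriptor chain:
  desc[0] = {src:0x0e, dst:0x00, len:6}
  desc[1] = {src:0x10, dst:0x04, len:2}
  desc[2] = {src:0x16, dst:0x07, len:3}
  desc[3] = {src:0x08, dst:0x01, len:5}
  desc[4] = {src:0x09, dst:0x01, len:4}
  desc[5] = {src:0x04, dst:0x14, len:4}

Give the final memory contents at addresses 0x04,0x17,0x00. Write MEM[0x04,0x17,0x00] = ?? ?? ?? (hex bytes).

MEM[0x04,0x17,0x00] = a7 1d 69

[0] 0x0e->0x00 len=6 : 69 52 65 42 56 99
[1] 0x10->0x04 len=2 : 65 42
[2] 0x16->0x07 len=3 : 1d 13 d8
[3] 0x08->0x01 len=5 : 13 d8 e2 b3 a7
[4] 0x09->0x01 len=4 : d8 e2 b3 a7
[5] 0x04->0x14 len=4 : a7 a7 a3 1d
query mem[0x04]=0xa7, mem[0x17]=0x1d, mem[0x00]=0x69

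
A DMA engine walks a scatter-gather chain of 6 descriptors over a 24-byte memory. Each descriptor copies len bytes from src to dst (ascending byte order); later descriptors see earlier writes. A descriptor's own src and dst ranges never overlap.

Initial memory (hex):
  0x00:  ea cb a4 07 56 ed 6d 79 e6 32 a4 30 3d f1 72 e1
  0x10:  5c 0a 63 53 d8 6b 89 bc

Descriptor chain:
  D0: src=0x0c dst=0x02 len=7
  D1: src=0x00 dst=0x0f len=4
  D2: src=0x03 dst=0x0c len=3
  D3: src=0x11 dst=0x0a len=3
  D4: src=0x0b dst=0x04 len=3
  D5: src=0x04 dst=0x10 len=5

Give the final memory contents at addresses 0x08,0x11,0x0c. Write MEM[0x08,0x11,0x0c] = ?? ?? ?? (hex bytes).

MEM[0x08,0x11,0x0c] = 63 53 53

  after D0: wrote 7B at 0x02 = 3df172e15c0a63
  after D1: wrote 4B at 0x0f = eacb3df1
  after D2: wrote 3B at 0x0c = f172e1
  after D3: wrote 3B at 0x0a = 3df153
  after D4: wrote 3B at 0x04 = f15372
  after D5: wrote 5B at 0x10 = f153720a63
query mem[0x08]=0x63, mem[0x11]=0x53, mem[0x0c]=0x53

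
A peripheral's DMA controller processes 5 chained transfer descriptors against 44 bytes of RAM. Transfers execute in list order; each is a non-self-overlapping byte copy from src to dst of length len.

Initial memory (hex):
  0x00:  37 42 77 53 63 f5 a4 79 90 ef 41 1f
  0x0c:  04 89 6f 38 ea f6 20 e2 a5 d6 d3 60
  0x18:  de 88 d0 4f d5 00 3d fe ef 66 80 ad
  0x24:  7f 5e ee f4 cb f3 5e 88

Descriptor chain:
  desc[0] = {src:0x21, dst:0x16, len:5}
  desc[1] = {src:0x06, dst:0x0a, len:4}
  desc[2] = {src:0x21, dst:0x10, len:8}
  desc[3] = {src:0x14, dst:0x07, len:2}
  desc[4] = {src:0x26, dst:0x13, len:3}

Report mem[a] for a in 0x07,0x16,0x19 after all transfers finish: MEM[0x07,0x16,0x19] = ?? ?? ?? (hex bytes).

MEM[0x07,0x16,0x19] = 5e f4 7f

D0: mem[0x16..0x1a] <- [66 80 ad 7f 5e]
D1: mem[0x0a..0x0d] <- [a4 79 90 ef]
D2: mem[0x10..0x17] <- [66 80 ad 7f 5e ee f4 cb]
D3: mem[0x07..0x08] <- [5e ee]
D4: mem[0x13..0x15] <- [ee f4 cb]
query mem[0x07]=0x5e, mem[0x16]=0xf4, mem[0x19]=0x7f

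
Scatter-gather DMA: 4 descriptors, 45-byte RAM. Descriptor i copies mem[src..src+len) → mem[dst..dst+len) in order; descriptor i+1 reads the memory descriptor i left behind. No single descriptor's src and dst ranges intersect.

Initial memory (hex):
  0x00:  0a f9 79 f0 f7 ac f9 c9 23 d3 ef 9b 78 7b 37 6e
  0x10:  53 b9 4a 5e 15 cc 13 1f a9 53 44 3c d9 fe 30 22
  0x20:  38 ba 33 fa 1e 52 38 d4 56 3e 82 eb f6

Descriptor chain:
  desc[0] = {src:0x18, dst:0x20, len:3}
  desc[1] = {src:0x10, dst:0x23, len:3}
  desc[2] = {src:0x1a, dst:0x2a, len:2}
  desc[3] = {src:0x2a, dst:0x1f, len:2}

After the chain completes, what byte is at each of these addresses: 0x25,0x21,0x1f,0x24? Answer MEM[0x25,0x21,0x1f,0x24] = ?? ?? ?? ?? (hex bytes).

MEM[0x25,0x21,0x1f,0x24] = 4a 53 44 b9

#0 dst[0x20+3] := {0xa9,0x53,0x44}
#1 dst[0x23+3] := {0x53,0xb9,0x4a}
#2 dst[0x2a+2] := {0x44,0x3c}
#3 dst[0x1f+2] := {0x44,0x3c}
query mem[0x25]=0x4a, mem[0x21]=0x53, mem[0x1f]=0x44, mem[0x24]=0xb9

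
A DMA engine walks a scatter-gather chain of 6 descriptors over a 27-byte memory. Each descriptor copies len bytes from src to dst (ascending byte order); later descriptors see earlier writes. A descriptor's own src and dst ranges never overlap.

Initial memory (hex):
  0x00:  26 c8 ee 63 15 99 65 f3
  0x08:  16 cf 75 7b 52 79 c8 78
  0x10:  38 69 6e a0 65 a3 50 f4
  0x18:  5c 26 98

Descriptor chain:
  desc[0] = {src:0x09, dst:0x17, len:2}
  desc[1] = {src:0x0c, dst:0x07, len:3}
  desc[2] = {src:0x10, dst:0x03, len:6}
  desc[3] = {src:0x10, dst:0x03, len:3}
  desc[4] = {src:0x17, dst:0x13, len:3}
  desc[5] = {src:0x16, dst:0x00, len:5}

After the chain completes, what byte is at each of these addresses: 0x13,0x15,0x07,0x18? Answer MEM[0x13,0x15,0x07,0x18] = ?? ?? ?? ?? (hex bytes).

D0: mem[0x17..0x18] <- [cf 75]
D1: mem[0x07..0x09] <- [52 79 c8]
D2: mem[0x03..0x08] <- [38 69 6e a0 65 a3]
D3: mem[0x03..0x05] <- [38 69 6e]
D4: mem[0x13..0x15] <- [cf 75 26]
D5: mem[0x00..0x04] <- [50 cf 75 26 98]
query mem[0x13]=0xcf, mem[0x15]=0x26, mem[0x07]=0x65, mem[0x18]=0x75

MEM[0x13,0x15,0x07,0x18] = cf 26 65 75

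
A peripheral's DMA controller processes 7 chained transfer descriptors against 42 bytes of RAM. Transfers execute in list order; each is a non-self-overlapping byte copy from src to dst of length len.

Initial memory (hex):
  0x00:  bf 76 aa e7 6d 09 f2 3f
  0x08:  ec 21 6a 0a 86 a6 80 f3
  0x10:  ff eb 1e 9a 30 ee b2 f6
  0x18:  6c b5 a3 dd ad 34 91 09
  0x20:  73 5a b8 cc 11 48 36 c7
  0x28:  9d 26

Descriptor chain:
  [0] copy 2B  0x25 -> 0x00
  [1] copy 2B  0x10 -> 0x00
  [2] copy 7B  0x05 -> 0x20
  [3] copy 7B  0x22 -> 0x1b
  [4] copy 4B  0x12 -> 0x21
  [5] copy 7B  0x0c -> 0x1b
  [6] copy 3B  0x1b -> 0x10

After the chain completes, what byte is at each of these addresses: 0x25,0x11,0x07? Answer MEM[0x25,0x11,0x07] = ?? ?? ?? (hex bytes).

MEM[0x25,0x11,0x07] = 6a a6 3f

D0: mem[0x00..0x01] <- [48 36]
D1: mem[0x00..0x01] <- [ff eb]
D2: mem[0x20..0x26] <- [09 f2 3f ec 21 6a 0a]
D3: mem[0x1b..0x21] <- [3f ec 21 6a 0a c7 9d]
D4: mem[0x21..0x24] <- [1e 9a 30 ee]
D5: mem[0x1b..0x21] <- [86 a6 80 f3 ff eb 1e]
D6: mem[0x10..0x12] <- [86 a6 80]
query mem[0x25]=0x6a, mem[0x11]=0xa6, mem[0x07]=0x3f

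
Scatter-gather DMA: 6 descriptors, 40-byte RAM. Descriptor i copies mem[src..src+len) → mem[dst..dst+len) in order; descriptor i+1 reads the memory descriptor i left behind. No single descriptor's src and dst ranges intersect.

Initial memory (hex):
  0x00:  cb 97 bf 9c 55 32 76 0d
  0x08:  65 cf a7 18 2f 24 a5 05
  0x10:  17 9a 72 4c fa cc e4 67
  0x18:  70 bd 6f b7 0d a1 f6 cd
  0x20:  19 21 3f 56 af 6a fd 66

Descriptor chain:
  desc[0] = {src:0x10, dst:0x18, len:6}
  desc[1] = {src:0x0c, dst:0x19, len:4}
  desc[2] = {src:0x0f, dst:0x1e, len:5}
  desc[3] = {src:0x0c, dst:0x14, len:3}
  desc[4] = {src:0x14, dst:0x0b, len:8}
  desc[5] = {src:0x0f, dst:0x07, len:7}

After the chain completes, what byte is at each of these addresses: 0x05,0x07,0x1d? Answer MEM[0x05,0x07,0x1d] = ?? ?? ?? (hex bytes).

MEM[0x05,0x07,0x1d] = 32 17 cc

D0: mem[0x18..0x1d] <- [17 9a 72 4c fa cc]
D1: mem[0x19..0x1c] <- [2f 24 a5 05]
D2: mem[0x1e..0x22] <- [05 17 9a 72 4c]
D3: mem[0x14..0x16] <- [2f 24 a5]
D4: mem[0x0b..0x12] <- [2f 24 a5 67 17 2f 24 a5]
D5: mem[0x07..0x0d] <- [17 2f 24 a5 4c 2f 24]
query mem[0x05]=0x32, mem[0x07]=0x17, mem[0x1d]=0xcc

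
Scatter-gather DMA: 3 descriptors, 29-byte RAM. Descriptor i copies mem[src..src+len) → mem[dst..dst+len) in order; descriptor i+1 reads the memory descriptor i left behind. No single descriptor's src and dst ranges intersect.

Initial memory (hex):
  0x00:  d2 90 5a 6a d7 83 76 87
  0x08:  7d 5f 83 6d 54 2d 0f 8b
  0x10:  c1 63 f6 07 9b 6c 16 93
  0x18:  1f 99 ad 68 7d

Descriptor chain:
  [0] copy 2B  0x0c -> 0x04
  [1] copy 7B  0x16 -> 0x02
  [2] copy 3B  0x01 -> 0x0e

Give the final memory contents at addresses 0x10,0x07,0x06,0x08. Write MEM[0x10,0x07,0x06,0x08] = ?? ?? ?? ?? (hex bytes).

MEM[0x10,0x07,0x06,0x08] = 93 68 ad 7d

D0: mem[0x04..0x05] <- [54 2d]
D1: mem[0x02..0x08] <- [16 93 1f 99 ad 68 7d]
D2: mem[0x0e..0x10] <- [90 16 93]
query mem[0x10]=0x93, mem[0x07]=0x68, mem[0x06]=0xad, mem[0x08]=0x7d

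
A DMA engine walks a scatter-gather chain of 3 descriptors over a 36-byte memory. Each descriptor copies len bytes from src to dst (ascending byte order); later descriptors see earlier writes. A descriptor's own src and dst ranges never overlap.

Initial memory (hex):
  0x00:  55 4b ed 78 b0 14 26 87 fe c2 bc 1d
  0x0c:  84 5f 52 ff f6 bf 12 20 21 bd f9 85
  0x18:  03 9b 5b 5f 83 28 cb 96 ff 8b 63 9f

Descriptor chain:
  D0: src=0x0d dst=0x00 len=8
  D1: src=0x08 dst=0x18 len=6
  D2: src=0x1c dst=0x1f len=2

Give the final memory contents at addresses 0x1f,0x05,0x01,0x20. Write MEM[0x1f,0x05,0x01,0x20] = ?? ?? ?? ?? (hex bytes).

MEM[0x1f,0x05,0x01,0x20] = 84 12 52 5f

[0] 0x0d->0x00 len=8 : 5f 52 ff f6 bf 12 20 21
[1] 0x08->0x18 len=6 : fe c2 bc 1d 84 5f
[2] 0x1c->0x1f len=2 : 84 5f
query mem[0x1f]=0x84, mem[0x05]=0x12, mem[0x01]=0x52, mem[0x20]=0x5f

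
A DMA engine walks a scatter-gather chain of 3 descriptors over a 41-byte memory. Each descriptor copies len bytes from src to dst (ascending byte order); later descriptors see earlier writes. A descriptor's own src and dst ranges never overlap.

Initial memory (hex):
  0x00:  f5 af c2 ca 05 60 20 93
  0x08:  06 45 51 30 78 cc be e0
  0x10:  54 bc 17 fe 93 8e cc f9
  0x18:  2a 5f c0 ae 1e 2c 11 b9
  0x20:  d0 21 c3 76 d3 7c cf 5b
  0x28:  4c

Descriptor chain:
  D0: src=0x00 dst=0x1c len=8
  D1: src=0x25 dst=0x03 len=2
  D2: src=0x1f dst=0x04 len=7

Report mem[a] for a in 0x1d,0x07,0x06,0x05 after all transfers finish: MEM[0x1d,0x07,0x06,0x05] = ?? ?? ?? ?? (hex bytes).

MEM[0x1d,0x07,0x06,0x05] = af 20 60 05

D0: mem[0x1c..0x23] <- [f5 af c2 ca 05 60 20 93]
D1: mem[0x03..0x04] <- [7c cf]
D2: mem[0x04..0x0a] <- [ca 05 60 20 93 d3 7c]
query mem[0x1d]=0xaf, mem[0x07]=0x20, mem[0x06]=0x60, mem[0x05]=0x05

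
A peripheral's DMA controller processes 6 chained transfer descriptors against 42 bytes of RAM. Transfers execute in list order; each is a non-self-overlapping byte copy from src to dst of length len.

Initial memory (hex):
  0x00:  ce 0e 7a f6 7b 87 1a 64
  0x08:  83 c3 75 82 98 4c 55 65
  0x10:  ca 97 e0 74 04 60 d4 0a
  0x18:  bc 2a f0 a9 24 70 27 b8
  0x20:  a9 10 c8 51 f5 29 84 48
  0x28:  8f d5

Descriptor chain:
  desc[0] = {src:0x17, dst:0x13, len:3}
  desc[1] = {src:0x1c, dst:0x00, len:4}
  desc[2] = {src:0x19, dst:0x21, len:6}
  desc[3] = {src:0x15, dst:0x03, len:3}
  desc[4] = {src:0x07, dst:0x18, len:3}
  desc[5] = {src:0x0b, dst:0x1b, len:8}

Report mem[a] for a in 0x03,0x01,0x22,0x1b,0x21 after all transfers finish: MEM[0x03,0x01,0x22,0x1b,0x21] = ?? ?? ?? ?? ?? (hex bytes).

  after D0: wrote 3B at 0x13 = 0abc2a
  after D1: wrote 4B at 0x00 = 247027b8
  after D2: wrote 6B at 0x21 = 2af0a9247027
  after D3: wrote 3B at 0x03 = 2ad40a
  after D4: wrote 3B at 0x18 = 6483c3
  after D5: wrote 8B at 0x1b = 82984c5565ca97e0
query mem[0x03]=0x2a, mem[0x01]=0x70, mem[0x22]=0xe0, mem[0x1b]=0x82, mem[0x21]=0x97

MEM[0x03,0x01,0x22,0x1b,0x21] = 2a 70 e0 82 97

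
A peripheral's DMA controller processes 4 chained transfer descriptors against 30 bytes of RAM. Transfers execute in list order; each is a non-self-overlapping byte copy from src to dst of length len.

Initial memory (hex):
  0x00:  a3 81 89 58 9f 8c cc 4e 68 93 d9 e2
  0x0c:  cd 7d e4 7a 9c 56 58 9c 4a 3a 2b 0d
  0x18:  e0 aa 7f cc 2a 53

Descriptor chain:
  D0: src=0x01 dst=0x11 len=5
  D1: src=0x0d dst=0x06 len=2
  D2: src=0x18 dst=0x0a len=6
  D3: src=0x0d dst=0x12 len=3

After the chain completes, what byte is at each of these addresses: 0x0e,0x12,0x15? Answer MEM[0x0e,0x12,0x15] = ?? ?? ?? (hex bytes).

D0: mem[0x11..0x15] <- [81 89 58 9f 8c]
D1: mem[0x06..0x07] <- [7d e4]
D2: mem[0x0a..0x0f] <- [e0 aa 7f cc 2a 53]
D3: mem[0x12..0x14] <- [cc 2a 53]
query mem[0x0e]=0x2a, mem[0x12]=0xcc, mem[0x15]=0x8c

MEM[0x0e,0x12,0x15] = 2a cc 8c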